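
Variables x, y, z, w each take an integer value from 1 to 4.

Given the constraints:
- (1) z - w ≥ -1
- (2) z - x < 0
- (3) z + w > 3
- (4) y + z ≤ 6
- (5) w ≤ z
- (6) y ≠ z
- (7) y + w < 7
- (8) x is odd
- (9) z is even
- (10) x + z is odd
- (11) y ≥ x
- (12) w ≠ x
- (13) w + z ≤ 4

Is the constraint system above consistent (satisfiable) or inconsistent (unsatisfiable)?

One satisfying assignment is x = 3, y = 4, z = 2, w = 2.
For the less obvious constraints — constraint 1: z - w = 0; constraint 2: z - x = -1; constraint 3: z + w = 4 — and the others hold by inspection.

Satisfiable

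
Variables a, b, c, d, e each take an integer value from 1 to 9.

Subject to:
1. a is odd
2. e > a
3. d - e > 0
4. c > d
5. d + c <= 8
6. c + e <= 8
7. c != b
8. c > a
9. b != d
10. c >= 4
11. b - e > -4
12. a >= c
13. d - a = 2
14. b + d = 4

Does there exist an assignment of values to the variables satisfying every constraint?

Unsatisfiable

Constraints 2, 3, 4, and 12 give c ≤ a, a < e, e < d, d < c. Chaining: c ≤ a < e < d < c, which forces c < c — impossible.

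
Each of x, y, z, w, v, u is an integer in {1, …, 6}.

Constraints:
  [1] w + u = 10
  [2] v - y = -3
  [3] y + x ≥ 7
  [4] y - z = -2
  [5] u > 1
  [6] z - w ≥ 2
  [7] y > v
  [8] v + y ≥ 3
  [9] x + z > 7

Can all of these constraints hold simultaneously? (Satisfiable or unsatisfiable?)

The assignment x = 4, y = 4, z = 6, w = 4, v = 1, u = 6 works:
  constraint 1 holds since w + u = 10.
  constraint 2 holds since v - y = -3.
  constraint 3 holds since y + x = 8.
The rest check out directly.

Satisfiable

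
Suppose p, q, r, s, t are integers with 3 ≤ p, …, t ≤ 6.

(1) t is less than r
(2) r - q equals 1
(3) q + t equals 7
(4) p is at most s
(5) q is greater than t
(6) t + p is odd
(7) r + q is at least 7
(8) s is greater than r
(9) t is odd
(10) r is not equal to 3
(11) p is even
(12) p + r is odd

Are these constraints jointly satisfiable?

Satisfiable

Try p = 4, q = 4, r = 5, s = 6, t = 3.
Check constraint 2: r - q = 1; constraint 3: q + t = 7. The remaining constraints are straightforward to verify.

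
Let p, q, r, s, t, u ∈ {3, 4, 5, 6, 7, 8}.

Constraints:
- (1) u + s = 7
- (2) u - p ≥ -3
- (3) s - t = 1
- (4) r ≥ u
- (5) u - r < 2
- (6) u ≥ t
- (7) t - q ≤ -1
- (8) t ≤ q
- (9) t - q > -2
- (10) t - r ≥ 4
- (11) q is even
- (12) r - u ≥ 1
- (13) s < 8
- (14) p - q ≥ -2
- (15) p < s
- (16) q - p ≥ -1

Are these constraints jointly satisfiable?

Unsatisfiable

Constraints 2, 7, 10, 12, and 14 give r − u ≥ 1, u − p ≥ -3, p − q ≥ -2, q − t ≥ 1, t − r ≥ 4.
Adding all 5 inequalities: the left sides telescope to 0, and the right sides sum to 1 + (-3) + (-2) + 1 + 4 = 1. So 0 ≥ 1, which is false.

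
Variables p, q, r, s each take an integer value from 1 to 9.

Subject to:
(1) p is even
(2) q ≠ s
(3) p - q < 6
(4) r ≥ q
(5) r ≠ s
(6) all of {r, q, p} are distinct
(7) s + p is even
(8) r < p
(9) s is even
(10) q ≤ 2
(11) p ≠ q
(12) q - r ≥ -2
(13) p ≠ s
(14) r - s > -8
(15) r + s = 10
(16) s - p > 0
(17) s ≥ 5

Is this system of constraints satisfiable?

Satisfiable

Setting (p, q, r, s) = (6, 1, 2, 8) satisfies everything: constraint 3: p - q = 5; constraint 12: q - r = -1, and the others follow.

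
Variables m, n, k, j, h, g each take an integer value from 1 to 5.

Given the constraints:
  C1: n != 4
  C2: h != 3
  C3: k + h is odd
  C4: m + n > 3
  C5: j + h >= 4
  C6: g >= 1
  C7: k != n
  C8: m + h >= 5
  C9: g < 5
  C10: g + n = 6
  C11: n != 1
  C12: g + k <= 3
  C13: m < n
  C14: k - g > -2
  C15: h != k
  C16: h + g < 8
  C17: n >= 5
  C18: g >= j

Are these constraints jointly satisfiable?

One satisfying assignment is m = 1, n = 5, k = 2, j = 1, h = 5, g = 1.
For the less obvious constraints — constraint 4: m + n = 6; constraint 5: j + h = 6; constraint 8: m + h = 6 — and the others hold by inspection.

Satisfiable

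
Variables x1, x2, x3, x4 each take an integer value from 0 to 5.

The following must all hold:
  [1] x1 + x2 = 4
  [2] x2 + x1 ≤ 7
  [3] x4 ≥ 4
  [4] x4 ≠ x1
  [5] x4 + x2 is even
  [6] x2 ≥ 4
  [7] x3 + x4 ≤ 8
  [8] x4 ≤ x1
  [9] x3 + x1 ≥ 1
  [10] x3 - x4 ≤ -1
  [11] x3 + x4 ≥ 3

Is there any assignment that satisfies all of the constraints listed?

Unsatisfiable

From constraint 6: x2 ≥ 4. From constraints 3 and 8: x1 ≥ x4 ≥ 4. Hence x2 + x1 ≥ 8. But constraint 2 requires x2 + x1 ≤ 7, and 7 < 8. Contradiction.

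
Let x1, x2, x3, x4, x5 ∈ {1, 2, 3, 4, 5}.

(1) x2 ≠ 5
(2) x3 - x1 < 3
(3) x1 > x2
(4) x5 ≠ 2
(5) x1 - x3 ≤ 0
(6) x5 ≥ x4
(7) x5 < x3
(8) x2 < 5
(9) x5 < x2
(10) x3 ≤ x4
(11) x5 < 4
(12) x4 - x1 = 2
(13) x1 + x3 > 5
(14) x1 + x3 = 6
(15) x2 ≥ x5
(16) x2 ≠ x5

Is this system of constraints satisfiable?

Unsatisfiable

Constraints 3, 5, 6, 9, and 10 give x3 ≤ x4, x4 ≤ x5, x5 < x2, x2 < x1, x1 ≤ x3. Chaining: x3 ≤ x4 ≤ x5 < x2 < x1 ≤ x3, which forces x3 < x3 — impossible.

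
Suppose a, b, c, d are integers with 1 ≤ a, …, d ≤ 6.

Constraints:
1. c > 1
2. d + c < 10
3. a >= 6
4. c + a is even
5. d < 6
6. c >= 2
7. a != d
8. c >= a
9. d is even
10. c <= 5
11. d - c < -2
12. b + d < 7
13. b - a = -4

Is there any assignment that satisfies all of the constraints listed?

Unsatisfiable

From constraints 3 and 8: c ≥ a and a ≥ 6, so c ≥ 6. From constraint 10: c ≤ 5. But 5 < 6, so no value of c works.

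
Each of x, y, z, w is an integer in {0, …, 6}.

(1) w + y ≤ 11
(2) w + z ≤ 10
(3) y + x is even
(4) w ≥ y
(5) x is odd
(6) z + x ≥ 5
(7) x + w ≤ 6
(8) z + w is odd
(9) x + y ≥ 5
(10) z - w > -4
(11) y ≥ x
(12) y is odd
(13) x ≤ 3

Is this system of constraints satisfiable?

One satisfying assignment is x = 1, y = 5, z = 4, w = 5.
For the less obvious constraints — constraint 1: w + y = 10; constraint 2: w + z = 9; constraint 6: z + x = 5 — and the others hold by inspection.

Satisfiable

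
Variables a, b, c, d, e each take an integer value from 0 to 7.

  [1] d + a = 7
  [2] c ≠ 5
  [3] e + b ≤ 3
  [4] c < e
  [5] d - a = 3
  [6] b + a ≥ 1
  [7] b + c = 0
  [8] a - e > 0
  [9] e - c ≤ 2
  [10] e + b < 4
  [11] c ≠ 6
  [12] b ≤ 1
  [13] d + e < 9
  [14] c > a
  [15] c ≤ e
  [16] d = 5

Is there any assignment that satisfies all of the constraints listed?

Unsatisfiable

Constraints 4, 8, and 14 give a < c, c < e, e < a. Chaining: a < c < e < a, which forces a < a — impossible.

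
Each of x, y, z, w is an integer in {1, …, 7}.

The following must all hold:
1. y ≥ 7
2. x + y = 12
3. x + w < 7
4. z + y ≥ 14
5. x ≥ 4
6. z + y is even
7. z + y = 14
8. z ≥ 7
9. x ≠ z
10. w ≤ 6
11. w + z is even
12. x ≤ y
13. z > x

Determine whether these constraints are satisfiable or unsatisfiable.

Try x = 5, y = 7, z = 7, w = 1.
Check constraint 2: x + y = 12; constraint 3: x + w = 6; constraint 4: z + y = 14. The remaining constraints are straightforward to verify.

Satisfiable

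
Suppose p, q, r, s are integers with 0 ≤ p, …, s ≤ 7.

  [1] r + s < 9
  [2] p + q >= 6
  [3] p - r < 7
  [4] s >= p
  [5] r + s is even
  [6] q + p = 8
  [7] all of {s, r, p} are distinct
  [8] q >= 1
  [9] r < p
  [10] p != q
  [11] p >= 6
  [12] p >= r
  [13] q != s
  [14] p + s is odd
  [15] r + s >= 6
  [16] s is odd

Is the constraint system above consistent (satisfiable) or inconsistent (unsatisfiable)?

Satisfiable

Try p = 6, q = 2, r = 1, s = 7.
Check constraint 1: r + s = 8; constraint 2: p + q = 8; constraint 3: p - r = 5. The remaining constraints are straightforward to verify.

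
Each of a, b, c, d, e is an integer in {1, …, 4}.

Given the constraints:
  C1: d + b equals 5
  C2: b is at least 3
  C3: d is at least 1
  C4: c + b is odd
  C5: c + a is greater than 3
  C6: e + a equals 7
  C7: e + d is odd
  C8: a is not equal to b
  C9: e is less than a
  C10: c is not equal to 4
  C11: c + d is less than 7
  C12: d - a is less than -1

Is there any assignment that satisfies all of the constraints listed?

The assignment a = 4, b = 3, c = 2, d = 2, e = 3 works:
  constraint 1 holds since d + b = 5.
  constraint 5 holds since c + a = 6.
  constraint 6 holds since e + a = 7.
The rest check out directly.

Satisfiable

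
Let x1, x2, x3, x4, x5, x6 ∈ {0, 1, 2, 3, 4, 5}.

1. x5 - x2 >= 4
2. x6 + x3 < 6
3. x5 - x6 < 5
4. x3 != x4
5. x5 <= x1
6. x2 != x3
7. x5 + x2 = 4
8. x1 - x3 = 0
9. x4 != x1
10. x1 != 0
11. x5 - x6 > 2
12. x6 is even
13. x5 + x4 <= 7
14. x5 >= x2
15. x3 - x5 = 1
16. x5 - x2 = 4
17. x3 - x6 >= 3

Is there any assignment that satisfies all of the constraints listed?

Satisfiable

Take x1 = 5, x2 = 0, x3 = 5, x4 = 2, x5 = 4, x6 = 0. Then constraint 1: x5 - x2 = 4; constraint 2: x6 + x3 = 5; constraint 3: x5 - x6 = 4, and every other listed constraint is also met.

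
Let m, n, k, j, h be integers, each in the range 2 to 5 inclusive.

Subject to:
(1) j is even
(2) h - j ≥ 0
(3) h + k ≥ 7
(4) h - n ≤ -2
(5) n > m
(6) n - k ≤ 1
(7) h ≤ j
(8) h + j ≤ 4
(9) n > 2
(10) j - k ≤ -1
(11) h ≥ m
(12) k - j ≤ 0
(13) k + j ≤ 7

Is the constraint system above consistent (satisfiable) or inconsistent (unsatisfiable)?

Unsatisfiable

Constraints 2, 4, 6, and 12 give h − j ≥ 0, j − k ≥ 0, k − n ≥ -1, n − h ≥ 2.
Adding all 4 inequalities: the left sides telescope to 0, and the right sides sum to 0 + 0 + (-1) + 2 = 1. So 0 ≥ 1, which is false.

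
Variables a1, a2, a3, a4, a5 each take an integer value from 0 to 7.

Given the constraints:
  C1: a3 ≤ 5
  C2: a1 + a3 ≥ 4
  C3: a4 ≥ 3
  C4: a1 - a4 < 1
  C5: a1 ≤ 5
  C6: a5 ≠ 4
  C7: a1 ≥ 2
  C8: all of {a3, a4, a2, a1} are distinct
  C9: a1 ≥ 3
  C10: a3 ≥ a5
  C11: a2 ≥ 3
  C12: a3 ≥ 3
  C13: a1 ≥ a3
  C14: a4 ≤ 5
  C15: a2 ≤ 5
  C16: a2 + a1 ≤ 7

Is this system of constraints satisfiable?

Constraints 1, 3, 5, 9, 11, 12, 14, and 15 confine each of a3, a4, a2, a1 to the 3 values {3, …, 5}.
Constraint 8 requires all 4 of them to be distinct, but only 3 values are available — impossible by the pigeonhole principle.

Unsatisfiable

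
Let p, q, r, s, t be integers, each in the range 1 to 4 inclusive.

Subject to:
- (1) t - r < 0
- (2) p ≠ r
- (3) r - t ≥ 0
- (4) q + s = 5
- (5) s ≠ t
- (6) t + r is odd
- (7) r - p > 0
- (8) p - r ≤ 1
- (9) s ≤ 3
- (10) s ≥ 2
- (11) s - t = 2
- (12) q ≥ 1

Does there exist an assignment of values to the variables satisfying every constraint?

Satisfiable

The assignment p = 3, q = 2, r = 4, s = 3, t = 1 works:
  constraint 1 holds since t - r = -3.
  constraint 3 holds since r - t = 3.
  constraint 4 holds since q + s = 5.
The rest check out directly.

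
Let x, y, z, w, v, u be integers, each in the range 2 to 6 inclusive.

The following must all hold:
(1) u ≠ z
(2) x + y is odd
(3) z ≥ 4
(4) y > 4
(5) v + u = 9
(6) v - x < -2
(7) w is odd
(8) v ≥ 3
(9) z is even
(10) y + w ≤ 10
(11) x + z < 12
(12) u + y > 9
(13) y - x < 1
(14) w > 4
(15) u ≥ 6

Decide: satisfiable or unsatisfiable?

Satisfiable

One satisfying assignment is x = 6, y = 5, z = 4, w = 5, v = 3, u = 6.
For the less obvious constraints — constraint 5: v + u = 9; constraint 6: v - x = -3; constraint 10: y + w = 10 — and the others hold by inspection.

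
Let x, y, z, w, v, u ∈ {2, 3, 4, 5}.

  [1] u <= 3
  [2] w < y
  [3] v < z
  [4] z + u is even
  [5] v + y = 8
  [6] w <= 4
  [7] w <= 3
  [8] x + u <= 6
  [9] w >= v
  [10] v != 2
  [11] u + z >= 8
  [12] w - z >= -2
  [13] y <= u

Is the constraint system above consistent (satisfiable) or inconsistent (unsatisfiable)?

Unsatisfiable

From constraints 7 and 9: v ≤ w ≤ 3. From constraints 1 and 13: y ≤ u ≤ 3. Hence v + y ≤ 6. But constraint 5 requires v + y = 8, and 8 > 6. Contradiction.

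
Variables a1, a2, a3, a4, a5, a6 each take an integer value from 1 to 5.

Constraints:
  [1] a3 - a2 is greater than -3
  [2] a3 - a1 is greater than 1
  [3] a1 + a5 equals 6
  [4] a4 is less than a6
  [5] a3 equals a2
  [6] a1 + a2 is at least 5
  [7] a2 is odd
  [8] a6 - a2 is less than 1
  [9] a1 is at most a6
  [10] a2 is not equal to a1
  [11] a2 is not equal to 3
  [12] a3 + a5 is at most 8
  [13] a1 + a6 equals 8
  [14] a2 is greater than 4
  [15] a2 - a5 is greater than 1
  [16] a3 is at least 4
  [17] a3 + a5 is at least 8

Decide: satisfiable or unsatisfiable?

Satisfiable

Setting (a1, a2, a3, a4, a5, a6) = (3, 5, 5, 1, 3, 5) satisfies everything: constraint 1: a3 - a2 = 0; constraint 2: a3 - a1 = 2, and the others follow.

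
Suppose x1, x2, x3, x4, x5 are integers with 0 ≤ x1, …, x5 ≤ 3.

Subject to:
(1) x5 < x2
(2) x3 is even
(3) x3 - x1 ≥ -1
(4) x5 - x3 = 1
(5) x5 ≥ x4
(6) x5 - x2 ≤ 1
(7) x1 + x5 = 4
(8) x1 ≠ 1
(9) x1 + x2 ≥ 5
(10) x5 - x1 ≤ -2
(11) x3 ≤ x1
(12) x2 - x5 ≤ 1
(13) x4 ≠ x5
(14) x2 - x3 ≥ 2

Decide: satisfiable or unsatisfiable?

Unsatisfiable

Constraints 3, 10, 12, and 14 give x3 − x1 ≥ -1, x1 − x5 ≥ 2, x5 − x2 ≥ -1, x2 − x3 ≥ 2.
Adding all 4 inequalities: the left sides telescope to 0, and the right sides sum to (-1) + 2 + (-1) + 2 = 2. So 0 ≥ 2, which is false.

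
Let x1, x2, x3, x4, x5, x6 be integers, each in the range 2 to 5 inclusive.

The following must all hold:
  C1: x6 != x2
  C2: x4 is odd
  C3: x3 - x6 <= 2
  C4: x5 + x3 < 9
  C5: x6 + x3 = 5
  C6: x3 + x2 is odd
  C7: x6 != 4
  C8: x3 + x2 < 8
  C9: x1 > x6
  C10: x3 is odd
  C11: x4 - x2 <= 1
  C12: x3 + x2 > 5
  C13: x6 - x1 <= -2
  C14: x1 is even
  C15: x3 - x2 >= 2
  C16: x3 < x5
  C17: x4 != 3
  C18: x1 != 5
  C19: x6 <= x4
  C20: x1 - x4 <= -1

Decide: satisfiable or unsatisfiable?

Unsatisfiable

Constraints 3, 11, 13, 15, and 20 give x6 − x3 ≥ -2, x3 − x2 ≥ 2, x2 − x4 ≥ -1, x4 − x1 ≥ 1, x1 − x6 ≥ 2.
Adding all 5 inequalities: the left sides telescope to 0, and the right sides sum to (-2) + 2 + (-1) + 1 + 2 = 2. So 0 ≥ 2, which is false.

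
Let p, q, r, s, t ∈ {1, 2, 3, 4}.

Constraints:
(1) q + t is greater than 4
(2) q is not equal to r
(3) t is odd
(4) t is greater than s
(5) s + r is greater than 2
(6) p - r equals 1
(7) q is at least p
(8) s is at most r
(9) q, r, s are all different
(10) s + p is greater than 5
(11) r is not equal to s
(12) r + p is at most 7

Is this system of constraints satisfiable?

Satisfiable

The assignment p = 4, q = 4, r = 3, s = 2, t = 3 works:
  constraint 1 holds since q + t = 7.
  constraint 5 holds since s + r = 5.
  constraint 6 holds since p - r = 1.
The rest check out directly.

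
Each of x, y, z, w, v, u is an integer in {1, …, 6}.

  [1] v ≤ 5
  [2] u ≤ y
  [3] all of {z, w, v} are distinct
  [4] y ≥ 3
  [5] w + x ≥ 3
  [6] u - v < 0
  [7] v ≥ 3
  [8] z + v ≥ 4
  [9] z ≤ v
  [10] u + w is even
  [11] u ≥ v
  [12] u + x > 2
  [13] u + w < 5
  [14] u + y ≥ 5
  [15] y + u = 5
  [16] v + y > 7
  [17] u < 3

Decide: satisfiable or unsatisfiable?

From constraint 4: y ≥ 3. From constraints 7 and 11: u ≥ v ≥ 3. Hence y + u ≥ 6. But constraint 15 requires y + u = 5, and 5 < 6. Contradiction.

Unsatisfiable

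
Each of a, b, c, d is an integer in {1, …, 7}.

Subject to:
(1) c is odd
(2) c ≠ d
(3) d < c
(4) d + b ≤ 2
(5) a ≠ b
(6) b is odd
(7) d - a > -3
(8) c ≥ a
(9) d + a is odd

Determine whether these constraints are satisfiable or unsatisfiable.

Satisfiable

Try a = 2, b = 1, c = 3, d = 1.
Check constraint 1: c = 3 is odd; constraint 4: d + b = 2; constraint 7: d - a = -1. The remaining constraints are straightforward to verify.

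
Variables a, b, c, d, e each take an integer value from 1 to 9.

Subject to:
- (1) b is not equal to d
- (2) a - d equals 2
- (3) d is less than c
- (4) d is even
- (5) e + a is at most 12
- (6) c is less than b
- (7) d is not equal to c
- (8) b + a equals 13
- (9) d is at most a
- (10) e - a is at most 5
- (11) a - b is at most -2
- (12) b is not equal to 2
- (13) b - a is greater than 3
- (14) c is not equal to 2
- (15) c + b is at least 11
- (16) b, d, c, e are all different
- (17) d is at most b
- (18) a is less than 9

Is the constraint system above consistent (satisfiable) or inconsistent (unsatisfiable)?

Satisfiable

Setting (a, b, c, d, e) = (4, 9, 3, 2, 7) satisfies everything: constraint 2: a - d = 2; constraint 5: e + a = 11, and the others follow.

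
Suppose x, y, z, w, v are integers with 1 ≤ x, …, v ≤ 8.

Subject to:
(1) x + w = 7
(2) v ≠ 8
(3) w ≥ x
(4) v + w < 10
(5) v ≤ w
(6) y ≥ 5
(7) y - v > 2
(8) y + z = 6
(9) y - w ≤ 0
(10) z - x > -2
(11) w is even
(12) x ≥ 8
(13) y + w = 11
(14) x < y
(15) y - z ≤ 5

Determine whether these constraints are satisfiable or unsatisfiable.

Unsatisfiable

From constraint 6: y ≥ 5. From constraints 3 and 12: w ≥ x ≥ 8. Hence y + w ≥ 13. But constraint 13 requires y + w = 11, and 11 < 13. Contradiction.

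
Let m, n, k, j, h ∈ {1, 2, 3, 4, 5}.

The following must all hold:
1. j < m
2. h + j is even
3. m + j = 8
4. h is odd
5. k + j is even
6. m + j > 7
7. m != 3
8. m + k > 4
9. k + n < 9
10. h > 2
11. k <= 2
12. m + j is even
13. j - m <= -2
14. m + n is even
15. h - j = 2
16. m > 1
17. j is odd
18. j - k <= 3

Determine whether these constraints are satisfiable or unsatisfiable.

Satisfiable

The assignment m = 5, n = 5, k = 1, j = 3, h = 5 works:
  constraint 3 holds since m + j = 8.
  constraint 6 holds since m + j = 8.
  constraint 8 holds since m + k = 6.
The rest check out directly.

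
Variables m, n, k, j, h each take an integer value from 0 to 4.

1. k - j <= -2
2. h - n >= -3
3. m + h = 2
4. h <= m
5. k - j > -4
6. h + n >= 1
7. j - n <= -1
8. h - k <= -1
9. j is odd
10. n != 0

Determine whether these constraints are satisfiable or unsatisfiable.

Unsatisfiable

Constraints 1, 2, 7, and 8 give j − k ≥ 2, k − h ≥ 1, h − n ≥ -3, n − j ≥ 1.
Adding all 4 inequalities: the left sides telescope to 0, and the right sides sum to 2 + 1 + (-3) + 1 = 1. So 0 ≥ 1, which is false.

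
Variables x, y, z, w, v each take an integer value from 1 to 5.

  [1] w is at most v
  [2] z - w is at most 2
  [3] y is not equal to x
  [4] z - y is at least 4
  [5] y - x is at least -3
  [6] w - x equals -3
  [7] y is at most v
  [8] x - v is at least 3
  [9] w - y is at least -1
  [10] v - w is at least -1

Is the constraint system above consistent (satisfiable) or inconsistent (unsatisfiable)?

Unsatisfiable

Constraints 2, 4, 5, 8, and 10 give y − x ≥ -3, x − v ≥ 3, v − w ≥ -1, w − z ≥ -2, z − y ≥ 4.
Adding all 5 inequalities: the left sides telescope to 0, and the right sides sum to (-3) + 3 + (-1) + (-2) + 4 = 1. So 0 ≥ 1, which is false.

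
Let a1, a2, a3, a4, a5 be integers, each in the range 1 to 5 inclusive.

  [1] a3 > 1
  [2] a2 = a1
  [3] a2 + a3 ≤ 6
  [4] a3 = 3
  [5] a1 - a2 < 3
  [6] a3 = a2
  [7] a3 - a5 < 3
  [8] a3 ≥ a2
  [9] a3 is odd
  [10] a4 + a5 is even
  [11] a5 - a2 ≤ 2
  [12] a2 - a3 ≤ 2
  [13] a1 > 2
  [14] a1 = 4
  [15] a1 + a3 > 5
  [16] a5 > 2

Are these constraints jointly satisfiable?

Unsatisfiable

Constraint 4 fixes a3 = 3 and constraint 14 fixes a1 = 4. Constraints 2 and 6 give a3 = a2 = a1, so a3 = a1. But 3 ≠ 4 — contradiction.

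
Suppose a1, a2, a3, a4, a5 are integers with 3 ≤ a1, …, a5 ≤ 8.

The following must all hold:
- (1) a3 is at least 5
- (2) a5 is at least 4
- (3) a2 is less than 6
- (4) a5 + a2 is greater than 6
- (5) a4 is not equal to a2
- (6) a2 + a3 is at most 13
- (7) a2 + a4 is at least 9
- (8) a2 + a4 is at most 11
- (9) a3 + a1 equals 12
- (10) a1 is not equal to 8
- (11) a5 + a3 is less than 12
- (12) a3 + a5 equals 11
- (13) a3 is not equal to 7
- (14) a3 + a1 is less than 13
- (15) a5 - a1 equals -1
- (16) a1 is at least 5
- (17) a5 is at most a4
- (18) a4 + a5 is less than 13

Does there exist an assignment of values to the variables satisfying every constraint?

Satisfiable

Take a1 = 6, a2 = 4, a3 = 6, a4 = 7, a5 = 5. Then constraint 4: a5 + a2 = 9; constraint 6: a2 + a3 = 10, and every other listed constraint is also met.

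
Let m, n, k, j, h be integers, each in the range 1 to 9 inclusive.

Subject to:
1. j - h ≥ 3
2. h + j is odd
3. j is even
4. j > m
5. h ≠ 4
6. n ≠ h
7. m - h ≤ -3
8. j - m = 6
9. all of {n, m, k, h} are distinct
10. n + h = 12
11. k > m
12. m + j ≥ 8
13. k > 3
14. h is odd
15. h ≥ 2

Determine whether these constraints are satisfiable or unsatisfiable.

The assignment m = 2, n = 7, k = 6, j = 8, h = 5 works:
  constraint 1 holds since j - h = 3.
  constraint 7 holds since m - h = -3.
  constraint 8 holds since j - m = 6.
The rest check out directly.

Satisfiable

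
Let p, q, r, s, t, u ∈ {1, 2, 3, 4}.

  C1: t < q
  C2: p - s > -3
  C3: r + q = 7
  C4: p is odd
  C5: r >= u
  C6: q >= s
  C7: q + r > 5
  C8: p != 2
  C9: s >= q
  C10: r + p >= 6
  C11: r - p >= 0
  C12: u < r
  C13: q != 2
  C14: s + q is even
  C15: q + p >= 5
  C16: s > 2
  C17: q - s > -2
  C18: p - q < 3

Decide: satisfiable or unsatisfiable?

Satisfiable

One satisfying assignment is p = 3, q = 3, r = 4, s = 3, t = 1, u = 3.
For the less obvious constraints — constraint 2: p - s = 0; constraint 3: r + q = 7; constraint 7: q + r = 7 — and the others hold by inspection.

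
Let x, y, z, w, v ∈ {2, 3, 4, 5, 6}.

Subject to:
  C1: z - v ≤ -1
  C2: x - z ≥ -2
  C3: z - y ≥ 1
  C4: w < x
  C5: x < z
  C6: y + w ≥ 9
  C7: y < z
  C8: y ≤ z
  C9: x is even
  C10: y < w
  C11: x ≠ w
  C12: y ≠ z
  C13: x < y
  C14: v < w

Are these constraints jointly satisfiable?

Constraints 1, 4, 7, 13, and 14 give y < z, z < v, v < w, w < x, x < y. Chaining: y < z < v < w < x < y, which forces y < y — impossible.

Unsatisfiable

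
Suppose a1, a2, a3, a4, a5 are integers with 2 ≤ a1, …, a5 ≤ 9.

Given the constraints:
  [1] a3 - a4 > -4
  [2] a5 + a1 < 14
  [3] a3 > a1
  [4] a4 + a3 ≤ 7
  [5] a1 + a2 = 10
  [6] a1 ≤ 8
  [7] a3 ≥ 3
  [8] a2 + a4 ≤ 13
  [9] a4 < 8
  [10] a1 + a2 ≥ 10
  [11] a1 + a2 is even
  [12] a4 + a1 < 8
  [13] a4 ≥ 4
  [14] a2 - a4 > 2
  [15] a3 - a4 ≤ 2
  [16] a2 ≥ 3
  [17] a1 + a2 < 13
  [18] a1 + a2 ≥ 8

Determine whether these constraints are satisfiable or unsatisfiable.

Setting (a1, a2, a3, a4, a5) = (2, 8, 3, 4, 9) satisfies everything: constraint 1: a3 - a4 = -1; constraint 2: a5 + a1 = 11; constraint 4: a4 + a3 = 7, and the others follow.

Satisfiable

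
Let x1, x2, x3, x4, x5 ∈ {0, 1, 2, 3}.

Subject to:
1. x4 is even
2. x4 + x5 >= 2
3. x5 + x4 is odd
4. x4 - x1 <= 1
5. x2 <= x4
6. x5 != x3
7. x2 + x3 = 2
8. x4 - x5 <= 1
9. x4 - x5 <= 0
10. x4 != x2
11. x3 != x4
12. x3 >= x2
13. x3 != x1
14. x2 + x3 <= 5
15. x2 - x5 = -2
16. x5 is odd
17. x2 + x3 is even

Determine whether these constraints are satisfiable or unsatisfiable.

One satisfying assignment is x1 = 3, x2 = 1, x3 = 1, x4 = 2, x5 = 3.
For the less obvious constraints — constraint 2: x4 + x5 = 5; constraint 4: x4 - x1 = -1; constraint 7: x2 + x3 = 2 — and the others hold by inspection.

Satisfiable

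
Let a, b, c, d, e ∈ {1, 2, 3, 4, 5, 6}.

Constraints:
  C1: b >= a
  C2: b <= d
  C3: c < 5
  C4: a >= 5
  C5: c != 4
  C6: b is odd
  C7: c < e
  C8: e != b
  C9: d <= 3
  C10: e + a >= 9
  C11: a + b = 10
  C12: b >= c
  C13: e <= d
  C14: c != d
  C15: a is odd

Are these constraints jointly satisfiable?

Unsatisfiable

From constraints 1 and 4: b ≥ a and a ≥ 5, so b ≥ 5. From constraints 2 and 9: b ≤ d and d ≤ 3, so b ≤ 3. But 3 < 5, so no value of b works.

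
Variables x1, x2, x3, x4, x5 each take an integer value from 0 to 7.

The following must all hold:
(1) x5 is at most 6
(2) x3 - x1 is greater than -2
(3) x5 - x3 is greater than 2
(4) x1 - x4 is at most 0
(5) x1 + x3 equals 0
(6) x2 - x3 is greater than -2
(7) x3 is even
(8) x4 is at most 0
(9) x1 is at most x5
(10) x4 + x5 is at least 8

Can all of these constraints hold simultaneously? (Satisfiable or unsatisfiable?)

Unsatisfiable

From constraint 8: x4 ≤ 0. From constraint 1: x5 ≤ 6. Hence x4 + x5 ≤ 6. But constraint 10 requires x4 + x5 ≥ 8, and 8 > 6. Contradiction.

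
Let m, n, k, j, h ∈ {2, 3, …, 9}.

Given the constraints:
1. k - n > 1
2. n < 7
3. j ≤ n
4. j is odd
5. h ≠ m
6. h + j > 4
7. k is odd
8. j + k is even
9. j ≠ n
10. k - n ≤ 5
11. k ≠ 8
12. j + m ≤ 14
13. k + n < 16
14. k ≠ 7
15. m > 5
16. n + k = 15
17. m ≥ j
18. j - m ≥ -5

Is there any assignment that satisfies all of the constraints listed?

Satisfiable

Take m = 8, n = 6, k = 9, j = 3, h = 4. Then constraint 1: k - n = 3; constraint 6: h + j = 7, and every other listed constraint is also met.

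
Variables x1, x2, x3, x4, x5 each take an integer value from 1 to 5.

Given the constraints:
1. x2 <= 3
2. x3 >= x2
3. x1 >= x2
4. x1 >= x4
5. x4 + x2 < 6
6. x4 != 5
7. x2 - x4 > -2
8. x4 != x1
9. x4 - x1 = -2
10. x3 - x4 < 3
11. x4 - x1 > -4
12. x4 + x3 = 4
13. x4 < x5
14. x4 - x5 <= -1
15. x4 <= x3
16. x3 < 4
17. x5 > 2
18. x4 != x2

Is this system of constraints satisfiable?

Setting (x1, x2, x3, x4, x5) = (4, 1, 2, 2, 4) satisfies everything: constraint 5: x4 + x2 = 3; constraint 7: x2 - x4 = -1; constraint 9: x4 - x1 = -2, and the others follow.

Satisfiable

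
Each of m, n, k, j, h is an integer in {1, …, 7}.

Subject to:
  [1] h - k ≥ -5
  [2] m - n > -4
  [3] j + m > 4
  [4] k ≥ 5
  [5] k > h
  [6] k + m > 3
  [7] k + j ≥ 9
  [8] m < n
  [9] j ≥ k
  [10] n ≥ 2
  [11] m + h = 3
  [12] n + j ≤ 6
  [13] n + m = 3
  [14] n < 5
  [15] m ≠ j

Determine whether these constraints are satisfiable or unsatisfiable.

From constraint 10: n ≥ 2. From constraints 4 and 9: j ≥ k ≥ 5. Hence n + j ≥ 7. But constraint 12 requires n + j ≤ 6, and 6 < 7. Contradiction.

Unsatisfiable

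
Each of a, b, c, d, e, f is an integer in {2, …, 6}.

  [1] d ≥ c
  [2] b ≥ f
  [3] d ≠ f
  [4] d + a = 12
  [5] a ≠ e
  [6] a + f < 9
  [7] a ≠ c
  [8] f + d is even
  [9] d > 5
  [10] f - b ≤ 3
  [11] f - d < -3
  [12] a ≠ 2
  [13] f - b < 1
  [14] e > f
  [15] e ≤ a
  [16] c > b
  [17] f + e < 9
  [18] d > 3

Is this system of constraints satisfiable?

The assignment a = 6, b = 2, c = 3, d = 6, e = 4, f = 2 works:
  constraint 4 holds since d + a = 12.
  constraint 6 holds since a + f = 8.
  constraint 10 holds since f - b = 0.
The rest check out directly.

Satisfiable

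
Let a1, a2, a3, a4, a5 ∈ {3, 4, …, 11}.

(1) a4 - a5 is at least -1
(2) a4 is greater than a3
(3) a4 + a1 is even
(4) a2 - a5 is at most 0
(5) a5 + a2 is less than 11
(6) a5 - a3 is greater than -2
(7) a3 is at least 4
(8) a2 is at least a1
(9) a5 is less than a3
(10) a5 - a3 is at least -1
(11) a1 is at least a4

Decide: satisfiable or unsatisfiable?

Unsatisfiable

Constraints 2, 4, 8, 9, and 11 give a3 < a4, a4 ≤ a1, a1 ≤ a2, a2 ≤ a5, a5 < a3. Chaining: a3 < a4 ≤ a1 ≤ a2 ≤ a5 < a3, which forces a3 < a3 — impossible.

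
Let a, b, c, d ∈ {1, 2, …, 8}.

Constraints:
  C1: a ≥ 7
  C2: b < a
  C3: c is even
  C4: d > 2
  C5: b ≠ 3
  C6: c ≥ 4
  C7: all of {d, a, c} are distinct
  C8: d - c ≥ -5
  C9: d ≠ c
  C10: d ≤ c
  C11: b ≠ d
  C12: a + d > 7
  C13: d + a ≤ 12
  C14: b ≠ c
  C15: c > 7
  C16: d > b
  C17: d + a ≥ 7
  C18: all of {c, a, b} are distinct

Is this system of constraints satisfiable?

Satisfiable

Take a = 7, b = 2, c = 8, d = 3. Then constraint 8: d - c = -5; constraint 12: a + d = 10, and every other listed constraint is also met.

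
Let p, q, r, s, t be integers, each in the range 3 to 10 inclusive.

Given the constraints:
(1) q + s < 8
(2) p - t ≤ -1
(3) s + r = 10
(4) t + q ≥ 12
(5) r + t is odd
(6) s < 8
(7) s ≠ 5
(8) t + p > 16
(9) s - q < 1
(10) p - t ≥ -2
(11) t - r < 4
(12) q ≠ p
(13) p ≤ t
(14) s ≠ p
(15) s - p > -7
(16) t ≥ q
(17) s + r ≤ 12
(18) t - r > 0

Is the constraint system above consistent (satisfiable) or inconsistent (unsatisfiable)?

Satisfiable

Take p = 9, q = 4, r = 7, s = 3, t = 10. Then constraint 1: q + s = 7; constraint 2: p - t = -1, and every other listed constraint is also met.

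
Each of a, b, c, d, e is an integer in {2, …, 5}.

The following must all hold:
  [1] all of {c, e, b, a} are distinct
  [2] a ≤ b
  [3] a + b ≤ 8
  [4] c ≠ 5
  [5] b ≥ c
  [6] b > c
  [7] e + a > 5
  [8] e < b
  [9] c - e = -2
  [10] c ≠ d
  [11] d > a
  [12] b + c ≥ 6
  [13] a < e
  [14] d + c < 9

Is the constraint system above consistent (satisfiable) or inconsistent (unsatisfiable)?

Take a = 3, b = 5, c = 2, d = 4, e = 4. Then constraint 3: a + b = 8; constraint 7: e + a = 7; constraint 9: c - e = -2, and every other listed constraint is also met.

Satisfiable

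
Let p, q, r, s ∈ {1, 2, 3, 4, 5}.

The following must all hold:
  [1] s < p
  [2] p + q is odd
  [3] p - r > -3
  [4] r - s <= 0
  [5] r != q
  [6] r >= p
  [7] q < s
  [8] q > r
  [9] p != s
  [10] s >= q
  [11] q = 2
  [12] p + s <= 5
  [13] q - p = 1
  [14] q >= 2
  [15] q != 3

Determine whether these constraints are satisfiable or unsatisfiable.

Constraints 1, 6, 7, and 8 give s < p, p ≤ r, r < q, q < s. Chaining: s < p ≤ r < q < s, which forces s < s — impossible.

Unsatisfiable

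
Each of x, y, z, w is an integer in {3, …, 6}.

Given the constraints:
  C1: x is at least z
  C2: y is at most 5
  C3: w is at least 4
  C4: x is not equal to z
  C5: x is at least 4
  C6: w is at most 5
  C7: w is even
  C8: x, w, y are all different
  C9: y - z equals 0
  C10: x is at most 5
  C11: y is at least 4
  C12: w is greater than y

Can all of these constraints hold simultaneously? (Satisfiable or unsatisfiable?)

Unsatisfiable

Constraints 2, 3, 5, 6, 10, and 11 confine each of x, w, y to the 2 values {4, 5}.
Constraint 8 requires all 3 of them to be distinct, but only 2 values are available — impossible by the pigeonhole principle.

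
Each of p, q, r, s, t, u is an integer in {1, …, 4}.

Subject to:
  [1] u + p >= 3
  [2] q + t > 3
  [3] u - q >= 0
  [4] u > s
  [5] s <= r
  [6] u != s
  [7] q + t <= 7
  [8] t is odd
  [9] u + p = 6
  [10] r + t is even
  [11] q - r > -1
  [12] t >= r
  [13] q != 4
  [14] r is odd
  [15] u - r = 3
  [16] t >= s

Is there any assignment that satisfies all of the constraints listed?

Try p = 2, q = 3, r = 1, s = 1, t = 3, u = 4.
Check constraint 1: u + p = 6; constraint 2: q + t = 6. The remaining constraints are straightforward to verify.

Satisfiable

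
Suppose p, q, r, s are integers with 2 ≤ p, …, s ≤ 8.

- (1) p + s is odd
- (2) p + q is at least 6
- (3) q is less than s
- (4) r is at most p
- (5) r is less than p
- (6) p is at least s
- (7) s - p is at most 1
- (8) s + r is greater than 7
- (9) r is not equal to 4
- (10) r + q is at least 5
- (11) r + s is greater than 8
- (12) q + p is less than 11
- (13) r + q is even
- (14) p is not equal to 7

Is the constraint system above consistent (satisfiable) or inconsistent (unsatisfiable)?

The assignment p = 6, q = 3, r = 5, s = 5 works:
  constraint 2 holds since p + q = 9.
  constraint 7 holds since s - p = -1.
The rest check out directly.

Satisfiable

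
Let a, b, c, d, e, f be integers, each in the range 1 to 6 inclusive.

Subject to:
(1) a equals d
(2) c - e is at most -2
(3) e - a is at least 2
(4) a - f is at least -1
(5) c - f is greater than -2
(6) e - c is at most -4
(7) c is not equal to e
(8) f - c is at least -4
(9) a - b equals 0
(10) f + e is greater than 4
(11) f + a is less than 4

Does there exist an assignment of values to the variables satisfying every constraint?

Unsatisfiable

Constraints 3, 4, 6, and 8 give f − c ≥ -4, c − e ≥ 4, e − a ≥ 2, a − f ≥ -1.
Adding all 4 inequalities: the left sides telescope to 0, and the right sides sum to (-4) + 4 + 2 + (-1) = 1. So 0 ≥ 1, which is false.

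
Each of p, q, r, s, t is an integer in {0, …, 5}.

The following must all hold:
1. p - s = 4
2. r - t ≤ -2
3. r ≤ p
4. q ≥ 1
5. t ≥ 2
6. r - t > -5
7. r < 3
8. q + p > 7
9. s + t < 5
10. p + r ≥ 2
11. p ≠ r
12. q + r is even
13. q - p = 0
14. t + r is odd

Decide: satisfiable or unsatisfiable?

Take p = 4, q = 4, r = 0, s = 0, t = 3. Then constraint 1: p - s = 4; constraint 2: r - t = -3, and every other listed constraint is also met.

Satisfiable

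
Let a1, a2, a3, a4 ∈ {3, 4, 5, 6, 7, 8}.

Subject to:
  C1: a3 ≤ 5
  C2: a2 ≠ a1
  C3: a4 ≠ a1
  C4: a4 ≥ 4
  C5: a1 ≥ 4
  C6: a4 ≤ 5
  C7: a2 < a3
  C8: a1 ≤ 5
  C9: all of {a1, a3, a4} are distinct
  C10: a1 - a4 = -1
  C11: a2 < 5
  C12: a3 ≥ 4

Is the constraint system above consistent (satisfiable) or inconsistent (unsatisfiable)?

Unsatisfiable

Constraints 1, 4, 5, 6, 8, and 12 confine each of a1, a3, a4 to the 2 values {4, 5}.
Constraint 9 requires all 3 of them to be distinct, but only 2 values are available — impossible by the pigeonhole principle.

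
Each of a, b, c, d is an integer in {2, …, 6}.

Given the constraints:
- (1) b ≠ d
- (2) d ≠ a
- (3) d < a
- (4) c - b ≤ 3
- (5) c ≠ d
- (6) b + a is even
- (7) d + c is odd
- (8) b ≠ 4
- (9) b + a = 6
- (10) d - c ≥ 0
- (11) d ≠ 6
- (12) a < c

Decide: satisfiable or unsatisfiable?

Constraints 3, 10, and 12 give d < a, a < c, c ≤ d. Chaining: d < a < c ≤ d, which forces d < d — impossible.

Unsatisfiable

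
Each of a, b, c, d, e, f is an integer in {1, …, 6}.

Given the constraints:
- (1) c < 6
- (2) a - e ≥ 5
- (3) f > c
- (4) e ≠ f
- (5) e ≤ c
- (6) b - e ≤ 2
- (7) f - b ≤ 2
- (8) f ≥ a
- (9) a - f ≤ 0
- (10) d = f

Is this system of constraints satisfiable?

Constraints 2, 6, 7, and 9 give e − b ≥ -2, b − f ≥ -2, f − a ≥ 0, a − e ≥ 5.
Adding all 4 inequalities: the left sides telescope to 0, and the right sides sum to (-2) + (-2) + 0 + 5 = 1. So 0 ≥ 1, which is false.

Unsatisfiable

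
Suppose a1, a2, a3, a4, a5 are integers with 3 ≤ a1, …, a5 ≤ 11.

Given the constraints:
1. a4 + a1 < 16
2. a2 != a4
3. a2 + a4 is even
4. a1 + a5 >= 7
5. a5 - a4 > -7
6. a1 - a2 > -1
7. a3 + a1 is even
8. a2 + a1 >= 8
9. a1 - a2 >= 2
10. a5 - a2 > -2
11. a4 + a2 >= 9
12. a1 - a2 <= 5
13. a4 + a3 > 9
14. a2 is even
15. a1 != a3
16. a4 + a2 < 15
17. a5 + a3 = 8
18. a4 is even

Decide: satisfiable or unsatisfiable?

Try a1 = 6, a2 = 4, a3 = 4, a4 = 8, a5 = 4.
Check constraint 1: a4 + a1 = 14; constraint 4: a1 + a5 = 10; constraint 5: a5 - a4 = -4. The remaining constraints are straightforward to verify.

Satisfiable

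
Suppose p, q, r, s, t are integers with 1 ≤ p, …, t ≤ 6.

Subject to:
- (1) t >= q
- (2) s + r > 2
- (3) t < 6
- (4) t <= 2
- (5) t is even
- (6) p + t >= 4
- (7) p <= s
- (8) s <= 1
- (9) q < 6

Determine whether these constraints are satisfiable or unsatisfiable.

From constraints 7 and 8: p ≤ s ≤ 1. From constraint 4: t ≤ 2. Hence p + t ≤ 3. But constraint 6 requires p + t ≥ 4, and 4 > 3. Contradiction.

Unsatisfiable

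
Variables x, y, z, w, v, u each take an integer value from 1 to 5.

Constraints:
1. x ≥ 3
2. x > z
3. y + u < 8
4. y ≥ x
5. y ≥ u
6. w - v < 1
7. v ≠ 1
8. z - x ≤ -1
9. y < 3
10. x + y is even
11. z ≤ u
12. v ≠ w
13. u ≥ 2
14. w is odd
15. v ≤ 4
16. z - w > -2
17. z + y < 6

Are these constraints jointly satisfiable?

From constraints 1 and 4: y ≥ x and x ≥ 3, so y ≥ 3. From constraint 9: y ≤ 2. But 2 < 3, so no value of y works.

Unsatisfiable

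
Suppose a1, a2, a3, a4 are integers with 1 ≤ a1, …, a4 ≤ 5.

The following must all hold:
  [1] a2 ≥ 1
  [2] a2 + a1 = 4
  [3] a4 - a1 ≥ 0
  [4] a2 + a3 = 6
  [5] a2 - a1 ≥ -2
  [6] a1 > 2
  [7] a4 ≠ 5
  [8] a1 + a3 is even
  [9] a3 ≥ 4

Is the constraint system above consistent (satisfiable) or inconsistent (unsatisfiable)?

Satisfiable

One satisfying assignment is a1 = 3, a2 = 1, a3 = 5, a4 = 3.
For the less obvious constraints — constraint 2: a2 + a1 = 4; constraint 3: a4 - a1 = 0 — and the others hold by inspection.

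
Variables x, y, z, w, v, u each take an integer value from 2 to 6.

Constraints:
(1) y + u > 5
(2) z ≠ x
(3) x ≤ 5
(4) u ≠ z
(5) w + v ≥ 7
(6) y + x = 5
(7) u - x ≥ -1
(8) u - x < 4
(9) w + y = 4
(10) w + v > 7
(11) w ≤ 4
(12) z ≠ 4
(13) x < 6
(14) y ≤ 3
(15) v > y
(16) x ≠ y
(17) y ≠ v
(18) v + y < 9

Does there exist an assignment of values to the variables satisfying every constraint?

Try x = 3, y = 2, z = 6, w = 2, v = 6, u = 5.
Check constraint 1: y + u = 7; constraint 5: w + v = 8. The remaining constraints are straightforward to verify.

Satisfiable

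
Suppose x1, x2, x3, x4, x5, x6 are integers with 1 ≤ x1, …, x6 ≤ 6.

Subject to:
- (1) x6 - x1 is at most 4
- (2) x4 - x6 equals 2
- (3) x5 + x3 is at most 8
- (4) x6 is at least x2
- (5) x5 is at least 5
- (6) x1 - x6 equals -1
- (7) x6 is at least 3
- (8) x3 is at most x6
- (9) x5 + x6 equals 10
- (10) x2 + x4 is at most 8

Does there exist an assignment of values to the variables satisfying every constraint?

Try x1 = 3, x2 = 2, x3 = 1, x4 = 6, x5 = 6, x6 = 4.
Check constraint 1: x6 - x1 = 1; constraint 2: x4 - x6 = 2. The remaining constraints are straightforward to verify.

Satisfiable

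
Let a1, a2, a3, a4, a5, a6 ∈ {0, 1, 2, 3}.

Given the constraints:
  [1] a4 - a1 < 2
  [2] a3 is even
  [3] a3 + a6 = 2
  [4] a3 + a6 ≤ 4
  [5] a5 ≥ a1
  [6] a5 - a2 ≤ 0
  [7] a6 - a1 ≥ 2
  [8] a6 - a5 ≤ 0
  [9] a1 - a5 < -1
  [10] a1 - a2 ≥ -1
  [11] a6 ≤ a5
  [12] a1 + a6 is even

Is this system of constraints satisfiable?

Unsatisfiable

Constraints 6, 7, 8, and 10 give a5 − a6 ≥ 0, a6 − a1 ≥ 2, a1 − a2 ≥ -1, a2 − a5 ≥ 0.
Adding all 4 inequalities: the left sides telescope to 0, and the right sides sum to 0 + 2 + (-1) + 0 = 1. So 0 ≥ 1, which is false.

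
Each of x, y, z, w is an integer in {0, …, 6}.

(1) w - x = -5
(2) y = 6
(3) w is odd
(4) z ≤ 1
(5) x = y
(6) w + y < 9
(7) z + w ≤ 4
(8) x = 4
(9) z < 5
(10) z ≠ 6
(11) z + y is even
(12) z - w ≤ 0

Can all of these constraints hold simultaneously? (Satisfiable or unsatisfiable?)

Constraint 8 fixes x = 4 and constraint 2 fixes y = 6, but constraint 5 requires x = y. Since 4 ≠ 6, contradiction.

Unsatisfiable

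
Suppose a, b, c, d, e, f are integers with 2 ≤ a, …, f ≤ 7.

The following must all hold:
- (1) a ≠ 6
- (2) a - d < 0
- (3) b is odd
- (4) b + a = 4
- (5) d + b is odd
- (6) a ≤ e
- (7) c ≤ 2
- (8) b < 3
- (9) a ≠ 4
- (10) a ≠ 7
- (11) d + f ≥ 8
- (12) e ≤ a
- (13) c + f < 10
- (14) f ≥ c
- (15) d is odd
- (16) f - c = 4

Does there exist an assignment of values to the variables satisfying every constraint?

Constraint 15 makes d odd and constraint 3 makes b odd, so d + b must be even. Constraint 5 says d + b is odd — contradiction.

Unsatisfiable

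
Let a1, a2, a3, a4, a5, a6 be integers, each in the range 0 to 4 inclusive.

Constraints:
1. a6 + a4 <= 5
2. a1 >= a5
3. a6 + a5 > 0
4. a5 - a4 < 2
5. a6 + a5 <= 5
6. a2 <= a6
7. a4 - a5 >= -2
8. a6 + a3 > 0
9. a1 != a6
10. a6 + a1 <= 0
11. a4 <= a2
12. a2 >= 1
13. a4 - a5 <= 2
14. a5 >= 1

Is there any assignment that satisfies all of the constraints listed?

From constraints 6 and 12: a6 ≥ a2 ≥ 1. From constraints 2 and 14: a1 ≥ a5 ≥ 1. Hence a6 + a1 ≥ 2. But constraint 10 requires a6 + a1 ≤ 0, and 0 < 2. Contradiction.

Unsatisfiable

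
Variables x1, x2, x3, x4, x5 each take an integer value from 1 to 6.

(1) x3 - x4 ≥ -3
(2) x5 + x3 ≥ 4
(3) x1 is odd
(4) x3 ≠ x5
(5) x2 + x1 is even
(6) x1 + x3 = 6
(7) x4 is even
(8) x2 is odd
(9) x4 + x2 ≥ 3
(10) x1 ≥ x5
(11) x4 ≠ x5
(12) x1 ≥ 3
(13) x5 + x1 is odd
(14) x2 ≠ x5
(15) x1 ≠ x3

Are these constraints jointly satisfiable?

Satisfiable

The assignment x1 = 5, x2 = 1, x3 = 1, x4 = 2, x5 = 4 works:
  constraint 1 holds since x3 - x4 = -1.
  constraint 2 holds since x5 + x3 = 5.
  constraint 6 holds since x1 + x3 = 6.
The rest check out directly.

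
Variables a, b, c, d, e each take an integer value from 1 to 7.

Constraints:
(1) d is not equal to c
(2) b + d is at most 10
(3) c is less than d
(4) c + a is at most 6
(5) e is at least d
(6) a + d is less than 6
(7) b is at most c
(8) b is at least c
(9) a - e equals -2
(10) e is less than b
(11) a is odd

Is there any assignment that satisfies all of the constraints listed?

Constraints 3, 5, 7, and 10 give c < d, d ≤ e, e < b, b ≤ c. Chaining: c < d ≤ e < b ≤ c, which forces c < c — impossible.

Unsatisfiable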